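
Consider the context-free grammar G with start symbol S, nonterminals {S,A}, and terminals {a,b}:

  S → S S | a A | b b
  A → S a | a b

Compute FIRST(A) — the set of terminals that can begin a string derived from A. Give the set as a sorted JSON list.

FIRST sets, iterate to fixpoint:
[1]
  A via A→a b: +{a}
  S via S→a A: +{a}
  S via S→b b: +{b}
  FIRST(S)={a,b}  FIRST(A)={a}
[2]
  A via A→S a: +{b}
  FIRST(S)={a,b}  FIRST(A)={a,b}
[3] (stable)
  FIRST(S)={a,b}  FIRST(A)={a,b}

FIRST(A) = ["a", "b"]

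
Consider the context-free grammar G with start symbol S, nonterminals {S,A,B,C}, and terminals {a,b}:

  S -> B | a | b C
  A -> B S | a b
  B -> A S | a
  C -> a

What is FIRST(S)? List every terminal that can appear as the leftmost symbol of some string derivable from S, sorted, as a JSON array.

Compute FIRST by fixpoint:
[1]
  A via A→a b: +{a}
  B via B→A S: +{a}
  C via C→a: +{a}
  S via S→B: +{a}
  S via S→b C: +{b}
  FIRST(S)={a,b}  FIRST(A)={a}  FIRST(B)={a}  FIRST(C)={a}
[2] (stable)
  FIRST(S)={a,b}  FIRST(A)={a}  FIRST(B)={a}  FIRST(C)={a}

FIRST(S) = ["a", "b"]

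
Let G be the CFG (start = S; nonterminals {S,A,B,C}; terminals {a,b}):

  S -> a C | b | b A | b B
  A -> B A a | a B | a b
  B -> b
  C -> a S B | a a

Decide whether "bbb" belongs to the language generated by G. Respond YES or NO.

Convert to CNF:
  S -> T0 C | T1 A | T1 B | b
  A -> B X2 | T0 B | T0 T1
  B -> b
  C -> T0 T0 | T0 X3
  T0 -> a
  T1 -> b
  X2 -> A T0
  X3 -> S B

CYK table (by increasing span):
  T[0,0] 'b' = {B,S,T1}  orig:{B,S}
  T[1,1] 'b' = {B,S,T1}  orig:{B,S}
  T[2,2] 'b' = {B,S,T1}  orig:{B,S}
  T[0,1] 'bb' = {S,X3}  orig:{S}
  T[1,2] 'bb' = {S,X3}  orig:{S}
  T[0,2] 'bbb' = {X3}  orig:{}

S ∉ T[0,2] ⇒ NO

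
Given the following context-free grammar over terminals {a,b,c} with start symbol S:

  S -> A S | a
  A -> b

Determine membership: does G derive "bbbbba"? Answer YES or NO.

Convert to CNF:
  S -> A S | a
  A -> b

CYK fill:
  [0..0]={A}  "b"
  [1..1]={A}  "b"
  [2..2]={A}  "b"
  [3..3]={A}  "b"
  [4..4]={A}  "b"
  [5..5]={S}  "a"
  [0..1]=∅  "bb"
  [1..2]=∅  "bb"
  [2..3]=∅  "bb"
  [3..4]=∅  "bb"
  [4..5]={S}  "ba"
  [0..2]=∅  "bbb"
  [1..3]=∅  "bbb"
  [2..4]=∅  "bbb"
  [3..5]={S}  "bba"
  [0..3]=∅  "bbbb"
  [1..4]=∅  "bbbb"
  [2..5]={S}  "bbba"
  [0..4]=∅  "bbbbb"
  [1..5]={S}  "bbbba"
  [0..5]={S}  "bbbbba"

S ∈ T[0,5] ⇒ YES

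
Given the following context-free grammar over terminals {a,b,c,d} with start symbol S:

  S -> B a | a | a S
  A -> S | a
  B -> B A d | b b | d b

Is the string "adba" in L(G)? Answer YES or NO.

Convert to CNF:
  S -> B T0 | T0 S | a
  A -> B T0 | T0 S | a
  B -> B X3 | T1 T2 | T2 T2
  T0 -> a
  T1 -> d
  T2 -> b
  X3 -> A T1

CYK table (by increasing span):
  T[0,0] 'a' = {A,S,T0}  orig:{A,S}
  T[1,1] 'd' = {T1}  orig:{}
  T[2,2] 'b' = {T2}  orig:{}
  T[3,3] 'a' = {A,S,T0}  orig:{A,S}
  T[0,1] 'ad' = {X3}  orig:{}
  T[1,2] 'db' = {B}
  T[2,3] 'ba' = ∅
  T[0,2] 'adb' = ∅
  T[1,3] 'dba' = {A,S}
  T[0,3] 'adba' = {A,S}

S ∈ T[0,3] ⇒ YES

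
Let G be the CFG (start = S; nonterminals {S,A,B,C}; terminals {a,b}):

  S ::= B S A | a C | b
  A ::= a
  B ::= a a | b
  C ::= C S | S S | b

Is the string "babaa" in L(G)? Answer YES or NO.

CNF form of G:
  S -> B X1 | T0 C | b
  A -> a
  B -> T0 T0 | b
  C -> C S | S S | b
  T0 -> a
  X1 -> S A

CYK table (by increasing span):
  T[0,0] 'b' = {B,C,S}
  T[1,1] 'a' = {A,T0}  orig:{A}
  T[2,2] 'b' = {B,C,S}
  T[3,3] 'a' = {A,T0}  orig:{A}
  T[4,4] 'a' = {A,T0}  orig:{A}
  T[0,1] 'ba' = {X1}  orig:{}
  T[1,2] 'ab' = {S}
  T[2,3] 'ba' = {X1}  orig:{}
  T[3,4] 'aa' = {B}
  T[0,2] 'bab' = {C}
  T[1,3] 'aba' = {X1}  orig:{}
  T[2,4] 'baa' = ∅
  T[0,3] 'baba' = {S}
  T[1,4] 'abaa' = ∅
  T[0,4] 'babaa' = {X1}  orig:{}

S ∉ T[0,4] ⇒ NO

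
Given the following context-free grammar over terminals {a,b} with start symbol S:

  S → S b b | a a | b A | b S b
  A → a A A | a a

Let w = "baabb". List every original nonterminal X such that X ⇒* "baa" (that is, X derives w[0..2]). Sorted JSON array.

Convert to CNF:
  S -> S X3 | T0 T0 | T1 A | T1 X4
  A -> T0 T0 | T0 X2
  T0 -> a
  T1 -> b
  X2 -> A A
  X3 -> T1 T1
  X4 -> S T1

CYK fill (cells [i..j] with 0 ≤ i ≤ j ≤ 2 only):
  [0..0]={T1}  "b"  orig:{}
  [1..1]={T0}  "a"  orig:{}
  [2..2]={T0}  "a"  orig:{}
  [0..1]=∅  "ba"
  [1..2]={A,S}  "aa"
  [0..2]={S}  "baa"

Original NTs in T[0,2] deriving "baa": ["S"]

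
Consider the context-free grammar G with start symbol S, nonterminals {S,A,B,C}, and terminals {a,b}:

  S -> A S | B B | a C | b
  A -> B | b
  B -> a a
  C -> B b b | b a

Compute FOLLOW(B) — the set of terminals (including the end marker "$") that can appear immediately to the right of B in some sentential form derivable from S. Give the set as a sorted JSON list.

FIRST iteration:
pass 1:
  A via A→b: +{b}
  B via B→a a: +{a}
  C via C→B b b: +{a}
  C via C→b a: +{b}
  S via S→A S: +{b}
  S via S→B B: +{a}
  FIRST[S]={a,b}  FIRST[A]={b}  FIRST[B]={a}  FIRST[C]={a,b}
pass 2:
  A via A→B: +{a}
  FIRST[S]={a,b}  FIRST[A]={a,b}  FIRST[B]={a}  FIRST[C]={a,b}
pass 3: done
  FIRST[S]={a,b}  FIRST[A]={a,b}  FIRST[B]={a}  FIRST[C]={a,b}

Compute FOLLOW by fixpoint:
seed FOLLOW(S) with $
[1]
  C→B b b: FOLLOW(B) ⊇ FIRST(b) = {b}; new: +{b}
  S→A S: FOLLOW(A) ⊇ FIRST(S) = {a,b}; new: +{a,b}
  S→B B: FOLLOW(B) ⊇ FIRST(B) = {a}; new: +{a}
  S→B B: FOLLOW(B) ⊇ FOLLOW(S) ⊇ {$}; new: +{$}
  S→a C: FOLLOW(C) ⊇ FOLLOW(S) ⊇ {$}; new: +{$}
  FOLLOW(S)={$}  FOLLOW(A)={a,b}  FOLLOW(B)={$,a,b}  FOLLOW(C)={$}
[2] (stable)
  FOLLOW(S)={$}  FOLLOW(A)={a,b}  FOLLOW(B)={$,a,b}  FOLLOW(C)={$}

FOLLOW(B) = ["$", "a", "b"]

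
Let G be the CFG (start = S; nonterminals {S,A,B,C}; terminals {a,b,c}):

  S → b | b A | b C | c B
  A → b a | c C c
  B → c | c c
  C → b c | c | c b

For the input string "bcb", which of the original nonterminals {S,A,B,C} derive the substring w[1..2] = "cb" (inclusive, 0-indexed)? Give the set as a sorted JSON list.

CNF form of G:
  S -> T0 A | T0 C | T2 B | b
  A -> T0 T1 | T2 X3
  B -> T2 T2 | c
  C -> T0 T2 | T2 T0 | c
  T0 -> b
  T1 -> a
  T2 -> c
  X3 -> C T2

CYK fill — only the sub-triangle for w[1..2]:
  [1..1]={B,C,T2}  "c"  orig:{B,C}
  [2..2]={S,T0}  "b"  orig:{S}
  [1..2]={C}  "cb"

Original NTs in T[1,2] deriving "cb": ["C"]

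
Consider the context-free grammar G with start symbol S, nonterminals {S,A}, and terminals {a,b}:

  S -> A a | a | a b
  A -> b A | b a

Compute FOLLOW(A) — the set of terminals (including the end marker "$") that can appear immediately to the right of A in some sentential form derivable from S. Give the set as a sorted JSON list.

FIRST iteration:
pass 1:
  A via A→b A: +{b}
  S via S→A a: +{b}
  S via S→a: +{a}
  FIRST(S)={a,b}  FIRST(A)={b}
pass 2: (no change)
  FIRST(S)={a,b}  FIRST(A)={b}

Compute FOLLOW by fixpoint:
seed FOLLOW(S) with $
iter 1:
  S→A a: FOLLOW(A) ⊇ FIRST(a) = {a}; new: +{a}
  FOLLOW(S)={$}  FOLLOW(A)={a}
iter 2: (no change)
  FOLLOW(S)={$}  FOLLOW(A)={a}

FOLLOW(A) = ["a"]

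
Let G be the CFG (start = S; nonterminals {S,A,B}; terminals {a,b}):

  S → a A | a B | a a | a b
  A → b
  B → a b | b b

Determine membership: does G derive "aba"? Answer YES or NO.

CNF form of G:
  S -> T0 A | T0 B | T0 T0 | T0 T1
  A -> b
  B -> T0 T1 | T1 T1
  T0 -> a
  T1 -> b

Fill CYK table bottom-up:
  [0..0]={T0}  "a"  orig:{}
  [1..1]={A,T1}  "b"  orig:{A}
  [2..2]={T0}  "a"  orig:{}
  [0..1]={B,S}  "ab"
  [1..2]=∅  "ba"
  [0..2]=∅  "aba"

S ∉ T[0,2] ⇒ NO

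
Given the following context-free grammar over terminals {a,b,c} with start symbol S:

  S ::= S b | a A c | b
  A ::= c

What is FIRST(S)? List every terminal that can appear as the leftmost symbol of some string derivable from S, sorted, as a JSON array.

Compute FIRST by fixpoint:
round 1:
  A via A→c: +{c}
  S via S→a A c: +{a}
  S via S→b: +{b}
  FIRST[S]={a,b}  FIRST[A]={c}
round 2: (no change)
  FIRST[S]={a,b}  FIRST[A]={c}

FIRST(S) = ["a", "b"]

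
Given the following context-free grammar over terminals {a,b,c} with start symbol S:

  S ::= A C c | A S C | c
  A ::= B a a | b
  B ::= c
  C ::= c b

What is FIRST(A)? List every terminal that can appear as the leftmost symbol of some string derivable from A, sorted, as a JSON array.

Compute FIRST by fixpoint:
pass 1:
  A via A→b: +{b}
  B via B→c: +{c}
  C via C→c b: +{c}
  S via S→A C c: +{b}
  S via S→c: +{c}
  FIRST(S)={b,c}  FIRST(A)={b}  FIRST(B)={c}  FIRST(C)={c}
pass 2:
  A via A→B a a: +{c}
  FIRST(S)={b,c}  FIRST(A)={b,c}  FIRST(B)={c}  FIRST(C)={c}
pass 3: — fixpoint
  FIRST(S)={b,c}  FIRST(A)={b,c}  FIRST(B)={c}  FIRST(C)={c}

FIRST(A) = ["b", "c"]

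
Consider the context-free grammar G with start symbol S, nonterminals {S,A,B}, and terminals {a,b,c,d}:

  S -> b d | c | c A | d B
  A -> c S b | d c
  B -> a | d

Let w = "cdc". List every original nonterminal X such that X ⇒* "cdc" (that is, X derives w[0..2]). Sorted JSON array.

Convert to CNF:
  S -> T0 A | T1 T2 | T2 B | c
  A -> T0 X3 | T2 T0
  B -> a | d
  T0 -> c
  T1 -> b
  T2 -> d
  X3 -> S T1

Fill CYK table bottom-up — only the sub-triangle for w[0..2]:
  cell(0,0) c: {S,T0}  orig:{S}
  cell(1,1) d: {B,T2}  orig:{B}
  cell(2,2) c: {S,T0}  orig:{S}
  cell(0,1) cd: ∅
  cell(1,2) dc: {A}
  cell(0,2) cdc: {S}

Original NTs in T[0,2] deriving "cdc": ["S"]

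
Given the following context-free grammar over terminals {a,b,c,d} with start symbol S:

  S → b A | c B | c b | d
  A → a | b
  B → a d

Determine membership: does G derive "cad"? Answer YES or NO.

CNF form of G:
  S -> T2 A | T3 B | T3 T2 | d
  A -> a | b
  B -> T0 T1
  T0 -> a
  T1 -> d
  T2 -> b
  T3 -> c

CYK fill:
  T[0,0] 'c' = {T3}  orig:{}
  T[1,1] 'a' = {A,T0}  orig:{A}
  T[2,2] 'd' = {S,T1}  orig:{S}
  T[0,1] 'ca' = ∅
  T[1,2] 'ad' = {B}
  T[0,2] 'cad' = {S}

S ∈ T[0,2] ⇒ YES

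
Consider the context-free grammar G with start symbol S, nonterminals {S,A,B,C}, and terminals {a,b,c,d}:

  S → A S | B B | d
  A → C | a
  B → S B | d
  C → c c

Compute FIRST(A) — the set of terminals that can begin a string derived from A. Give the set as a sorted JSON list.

FIRST iteration:
pass 1:
  A via A→a: +{a}
  B via B→d: +{d}
  C via C→c c: +{c}
  S via S→A S: +{a}
  S via S→B B: +{d}
  FIRST(S)={a,d}  FIRST(A)={a}  FIRST(B)={d}  FIRST(C)={c}
pass 2:
  A via A→C: +{c}
  B via B→S B: +{a}
  S via S→A S: +{c}
  FIRST(S)={a,c,d}  FIRST(A)={a,c}  FIRST(B)={a,d}  FIRST(C)={c}
pass 3:
  B via B→S B: +{c}
  FIRST(S)={a,c,d}  FIRST(A)={a,c}  FIRST(B)={a,c,d}  FIRST(C)={c}
pass 4: (no change)
  FIRST(S)={a,c,d}  FIRST(A)={a,c}  FIRST(B)={a,c,d}  FIRST(C)={c}

FIRST(A) = ["a", "c"]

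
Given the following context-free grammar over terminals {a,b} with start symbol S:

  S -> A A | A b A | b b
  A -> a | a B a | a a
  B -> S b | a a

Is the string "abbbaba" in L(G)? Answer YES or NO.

Convert to CNF:
  S -> A A | A X3 | T1 T1
  A -> T0 T0 | T0 X2 | a
  B -> S T1 | T0 T0
  T0 -> a
  T1 -> b
  X2 -> B T0
  X3 -> T1 A

CYK table (by increasing span):
  cell(0,0) a: {A,T0}  orig:{A}
  cell(1,1) b: {T1}  orig:{}
  cell(2,2) b: {T1}  orig:{}
  cell(3,3) b: {T1}  orig:{}
  cell(4,4) a: {A,T0}  orig:{A}
  cell(5,5) b: {T1}  orig:{}
  cell(6,6) a: {A,T0}  orig:{A}
  cell(0,1) ab: ∅
  cell(1,2) bb: {S}
  cell(2,3) bb: {S}
  cell(3,4) ba: {X3}  orig:{}
  cell(4,5) ab: ∅
  cell(5,6) ba: {X3}  orig:{}
  cell(0,2) abb: ∅
  cell(1,3) bbb: {B}
  cell(2,4) bba: ∅
  cell(3,5) bab: ∅
  cell(4,6) aba: {S}
  cell(0,3) abbb: ∅
  cell(1,4) bbba: {X2}  orig:{}
  cell(2,5) bbab: ∅
  cell(3,6) baba: ∅
  cell(0,4) abbba: {A}
  cell(1,5) bbbab: ∅
  cell(2,6) bbaba: ∅
  cell(0,5) abbbab: ∅
  cell(1,6) bbbaba: ∅
  cell(0,6) abbbaba: {S}

S ∈ T[0,6] ⇒ YES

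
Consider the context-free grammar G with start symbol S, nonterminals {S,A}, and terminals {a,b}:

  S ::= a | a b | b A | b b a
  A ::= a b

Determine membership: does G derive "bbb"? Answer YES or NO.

Convert to CNF:
  S -> T0 T1 | T1 A | T1 X2 | a
  A -> T0 T1
  T0 -> a
  T1 -> b
  X2 -> T1 T0

Fill CYK table bottom-up:
  [0..0]={T1}  "b"  orig:{}
  [1..1]={T1}  "b"  orig:{}
  [2..2]={T1}  "b"  orig:{}
  [0..1]=∅  "bb"
  [1..2]=∅  "bb"
  [0..2]=∅  "bbb"

S ∉ T[0,2] ⇒ NO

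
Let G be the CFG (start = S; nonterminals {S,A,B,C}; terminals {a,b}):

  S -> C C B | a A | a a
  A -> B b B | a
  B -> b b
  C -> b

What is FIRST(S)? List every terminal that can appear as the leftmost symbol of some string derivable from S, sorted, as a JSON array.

FIRST iteration:
[1]
  A via A→a: +{a}
  B via B→b b: +{b}
  C via C→b: +{b}
  S via S→C C B: +{b}
  S via S→a A: +{a}
  S: {a,b}  A: {a}  B: {b}  C: {b}
[2]
  A via A→B b B: +{b}
  S: {a,b}  A: {a,b}  B: {b}  C: {b}
[3] (stable)
  S: {a,b}  A: {a,b}  B: {b}  C: {b}

FIRST(S) = ["a", "b"]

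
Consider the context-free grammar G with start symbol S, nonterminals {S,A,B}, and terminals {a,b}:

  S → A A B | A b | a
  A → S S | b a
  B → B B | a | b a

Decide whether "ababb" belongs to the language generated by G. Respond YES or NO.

Convert to CNF:
  S -> A T0 | A X2 | a
  A -> S S | T0 T1
  B -> B B | T0 T1 | a
  T0 -> b
  T1 -> a
  X2 -> A B

CYK fill:
  cell(0,0) a: {B,S,T1}  orig:{B,S}
  cell(1,1) b: {T0}  orig:{}
  cell(2,2) a: {B,S,T1}  orig:{B,S}
  cell(3,3) b: {T0}  orig:{}
  cell(4,4) b: {T0}  orig:{}
  cell(0,1) ab: ∅
  cell(1,2) ba: {A,B}
  cell(2,3) ab: ∅
  cell(3,4) bb: ∅
  cell(0,2) aba: {B}
  cell(1,3) bab: {S}
  cell(2,4) abb: ∅
  cell(0,3) abab: {A}
  cell(1,4) babb: ∅
  cell(0,4) ababb: {S}

S ∈ T[0,4] ⇒ YES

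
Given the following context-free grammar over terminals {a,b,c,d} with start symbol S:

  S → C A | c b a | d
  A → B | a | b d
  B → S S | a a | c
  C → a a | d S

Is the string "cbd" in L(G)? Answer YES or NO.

CNF form of G:
  S -> C A | T3 X4 | d
  A -> S S | T0 T0 | T1 T2 | a | c
  B -> S S | T0 T0 | c
  C -> T0 T0 | T2 S
  T0 -> a
  T1 -> b
  T2 -> d
  T3 -> c
  X4 -> T1 T0

Fill CYK table bottom-up:
  [0..0]={A,B,T3}  "c"  orig:{A,B}
  [1..1]={T1}  "b"  orig:{}
  [2..2]={S,T2}  "d"  orig:{S}
  [0..1]=∅  "cb"
  [1..2]={A}  "bd"
  [0..2]=∅  "cbd"

S ∉ T[0,2] ⇒ NO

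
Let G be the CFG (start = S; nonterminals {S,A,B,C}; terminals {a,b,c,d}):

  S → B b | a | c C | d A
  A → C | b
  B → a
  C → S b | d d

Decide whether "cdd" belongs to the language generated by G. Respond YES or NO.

Convert to CNF:
  S -> B T0 | T1 A | T2 C | a
  A -> S T0 | T1 T1 | b
  B -> a
  C -> S T0 | T1 T1
  T0 -> b
  T1 -> d
  T2 -> c

CYK table (by increasing span):
  cell(0,0) c: {T2}  orig:{}
  cell(1,1) d: {T1}  orig:{}
  cell(2,2) d: {T1}  orig:{}
  cell(0,1) cd: ∅
  cell(1,2) dd: {A,C}
  cell(0,2) cdd: {S}

S ∈ T[0,2] ⇒ YES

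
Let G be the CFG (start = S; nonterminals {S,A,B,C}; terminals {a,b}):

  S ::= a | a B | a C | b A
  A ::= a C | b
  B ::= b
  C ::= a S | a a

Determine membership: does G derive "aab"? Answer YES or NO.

Convert to CNF:
  S -> T0 B | T0 C | T1 A | a
  A -> T0 C | b
  B -> b
  C -> T0 S | T0 T0
  T0 -> a
  T1 -> b

Fill CYK table bottom-up:
  cell(0,0) a: {S,T0}  orig:{S}
  cell(1,1) a: {S,T0}  orig:{S}
  cell(2,2) b: {A,B,T1}  orig:{A,B}
  cell(0,1) aa: {C}
  cell(1,2) ab: {S}
  cell(0,2) aab: {C}

S ∉ T[0,2] ⇒ NO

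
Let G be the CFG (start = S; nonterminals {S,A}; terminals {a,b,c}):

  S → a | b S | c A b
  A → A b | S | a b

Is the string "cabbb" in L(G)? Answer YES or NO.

Convert to CNF:
  S -> T0 S | T2 X4 | a
  A -> A T0 | T0 S | T1 T0 | T2 X3 | a
  T0 -> b
  T1 -> a
  T2 -> c
  X3 -> A T0
  X4 -> A T0

CYK fill:
  cell(0,0) c: {T2}  orig:{}
  cell(1,1) a: {A,S,T1}  orig:{A,S}
  cell(2,2) b: {T0}  orig:{}
  cell(3,3) b: {T0}  orig:{}
  cell(4,4) b: {T0}  orig:{}
  cell(0,1) ca: ∅
  cell(1,2) ab: {A,X3,X4}  orig:{A}
  cell(2,3) bb: ∅
  cell(3,4) bb: ∅
  cell(0,2) cab: {A,S}
  cell(1,3) abb: {A,X3,X4}  orig:{A}
  cell(2,4) bbb: ∅
  cell(0,3) cabb: {A,S,X3,X4}  orig:{A,S}
  cell(1,4) abbb: {A,X3,X4}  orig:{A}
  cell(0,4) cabbb: {A,S,X3,X4}  orig:{A,S}

S ∈ T[0,4] ⇒ YES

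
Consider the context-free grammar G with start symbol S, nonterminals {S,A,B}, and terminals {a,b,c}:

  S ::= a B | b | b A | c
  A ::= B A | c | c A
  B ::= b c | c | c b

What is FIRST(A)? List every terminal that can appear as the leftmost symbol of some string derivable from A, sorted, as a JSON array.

FIRST sets, iterate to fixpoint:
round 1:
  A via A→c: +{c}
  B via B→b c: +{b}
  B via B→c: +{c}
  S via S→a B: +{a}
  S via S→b: +{b}
  S via S→c: +{c}
  FIRST(S)={a,b,c}  FIRST(A)={c}  FIRST(B)={b,c}
round 2:
  A via A→B A: +{b}
  FIRST(S)={a,b,c}  FIRST(A)={b,c}  FIRST(B)={b,c}
round 3: done
  FIRST(S)={a,b,c}  FIRST(A)={b,c}  FIRST(B)={b,c}

FIRST(A) = ["b", "c"]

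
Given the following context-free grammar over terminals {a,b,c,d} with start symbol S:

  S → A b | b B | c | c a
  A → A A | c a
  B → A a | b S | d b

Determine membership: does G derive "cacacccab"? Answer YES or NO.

Convert to CNF:
  S -> A T2 | T0 T1 | T2 B | c
  A -> A A | T0 T1
  B -> A T1 | T2 S | T3 T2
  T0 -> c
  T1 -> a
  T2 -> b
  T3 -> d

CYK table (by increasing span):
  cell(0,0) c: {S,T0}  orig:{S}
  cell(1,1) a: {T1}  orig:{}
  cell(2,2) c: {S,T0}  orig:{S}
  cell(3,3) a: {T1}  orig:{}
  cell(4,4) c: {S,T0}  orig:{S}
  cell(5,5) c: {S,T0}  orig:{S}
  cell(6,6) c: {S,T0}  orig:{S}
  cell(7,7) a: {T1}  orig:{}
  cell(8,8) b: {T2}  orig:{}
  cell(0,1) ca: {A,S}
  cell(1,2) ac: ∅
  cell(2,3) ca: {A,S}
  cell(3,4) ac: ∅
  cell(4,5) cc: ∅
  cell(5,6) cc: ∅
  cell(6,7) ca: {A,S}
  cell(7,8) ab: ∅
  cell(0,2) cac: ∅
  cell(1,3) aca: ∅
  cell(2,4) cac: ∅
  cell(3,5) acc: ∅
  cell(4,6) ccc: ∅
  cell(5,7) cca: ∅
  cell(6,8) cab: {S}
  cell(0,3) caca: {A}
  cell(1,4) acac: ∅
  cell(2,5) cacc: ∅
  cell(3,6) accc: ∅
  cell(4,7) ccca: ∅
  cell(5,8) ccab: ∅
  cell(0,4) cacac: ∅
  cell(1,5) acacc: ∅
  cell(2,6) caccc: ∅
  cell(3,7) accca: ∅
  cell(4,8) cccab: ∅
  cell(0,5) cacacc: ∅
  cell(1,6) acaccc: ∅
  cell(2,7) caccca: ∅
  cell(3,8) acccab: ∅
  cell(0,6) cacaccc: ∅
  cell(1,7) acaccca: ∅
  cell(2,8) cacccab: ∅
  cell(0,7) cacaccca: ∅
  cell(1,8) acacccab: ∅
  cell(0,8) cacacccab: ∅

S ∉ T[0,8] ⇒ NO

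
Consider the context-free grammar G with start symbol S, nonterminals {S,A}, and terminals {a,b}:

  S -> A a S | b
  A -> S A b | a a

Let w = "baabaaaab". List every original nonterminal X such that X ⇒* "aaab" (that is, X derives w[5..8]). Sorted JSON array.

CNF form of G:
  S -> A X3 | b
  A -> S X2 | T1 T1
  T0 -> b
  T1 -> a
  X2 -> A T0
  X3 -> T1 S

Fill CYK table bottom-up (cells [i..j] with 5 ≤ i ≤ j ≤ 8 only):
  cell(5,5) a: {T1}  orig:{}
  cell(6,6) a: {T1}  orig:{}
  cell(7,7) a: {T1}  orig:{}
  cell(8,8) b: {S,T0}  orig:{S}
  cell(5,6) aa: {A}
  cell(6,7) aa: {A}
  cell(7,8) ab: {X3}  orig:{}
  cell(5,7) aaa: ∅
  cell(6,8) aab: {X2}  orig:{}
  cell(5,8) aaab: {S}

Original NTs in T[5,8] deriving "aaab": ["S"]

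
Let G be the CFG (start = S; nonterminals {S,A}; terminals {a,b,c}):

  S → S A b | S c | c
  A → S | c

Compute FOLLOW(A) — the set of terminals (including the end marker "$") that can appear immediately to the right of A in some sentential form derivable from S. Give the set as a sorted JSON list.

FIRST iteration:
iter 1:
  A via A→c: +{c}
  S via S→c: +{c}
  S: {c}  A: {c}
iter 2: (stable)
  S: {c}  A: {c}

FOLLOW iteration:
seed FOLLOW(S) with $
iter 1:
  S→S A b: FOLLOW(S) ⊇ FIRST(A) = {c}; new: +{c}
  S→S A b: FOLLOW(A) ⊇ FIRST(b) = {b}; new: +{b}
  FOLLOW(S)={$,c}  FOLLOW(A)={b}
iter 2:
  A→S: FOLLOW(S) ⊇ FOLLOW(A) ⊇ {b}; new: +{b}
  FOLLOW(S)={$,b,c}  FOLLOW(A)={b}
iter 3: done
  FOLLOW(S)={$,b,c}  FOLLOW(A)={b}

FOLLOW(A) = ["b"]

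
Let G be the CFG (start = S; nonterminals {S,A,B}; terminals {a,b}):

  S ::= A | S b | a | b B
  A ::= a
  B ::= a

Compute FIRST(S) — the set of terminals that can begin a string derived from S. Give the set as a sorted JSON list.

FIRST sets, iterate to fixpoint:
round 1:
  A via A→a: +{a}
  B via B→a: +{a}
  S via S→A: +{a}
  S via S→b B: +{b}
  FIRST[S]={a,b}  FIRST[A]={a}  FIRST[B]={a}
round 2: (stable)
  FIRST[S]={a,b}  FIRST[A]={a}  FIRST[B]={a}

FIRST(S) = ["a", "b"]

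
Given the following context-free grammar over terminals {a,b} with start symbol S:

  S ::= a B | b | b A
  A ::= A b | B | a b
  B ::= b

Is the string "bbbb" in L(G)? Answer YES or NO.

CNF form of G:
  S -> T0 A | T1 B | b
  A -> A T0 | T1 T0 | b
  B -> b
  T0 -> b
  T1 -> a

Fill CYK table bottom-up:
  T[0,0] 'b' = {A,B,S,T0}  orig:{A,B,S}
  T[1,1] 'b' = {A,B,S,T0}  orig:{A,B,S}
  T[2,2] 'b' = {A,B,S,T0}  orig:{A,B,S}
  T[3,3] 'b' = {A,B,S,T0}  orig:{A,B,S}
  T[0,1] 'bb' = {A,S}
  T[1,2] 'bb' = {A,S}
  T[2,3] 'bb' = {A,S}
  T[0,2] 'bbb' = {A,S}
  T[1,3] 'bbb' = {A,S}
  T[0,3] 'bbbb' = {A,S}

S ∈ T[0,3] ⇒ YES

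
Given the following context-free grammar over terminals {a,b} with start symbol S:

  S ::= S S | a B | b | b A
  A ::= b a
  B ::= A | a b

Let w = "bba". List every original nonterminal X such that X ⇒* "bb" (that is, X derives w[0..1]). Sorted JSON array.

Convert to CNF:
  S -> S S | T0 A | T1 B | b
  A -> T0 T1
  B -> T0 T1 | T1 T0
  T0 -> b
  T1 -> a

CYK table (by increasing span), restricted to cells inside w[0..1]:
  cell(0,0) b: {S,T0}  orig:{S}
  cell(1,1) b: {S,T0}  orig:{S}
  cell(0,1) bb: {S}

Original NTs in T[0,1] deriving "bb": ["S"]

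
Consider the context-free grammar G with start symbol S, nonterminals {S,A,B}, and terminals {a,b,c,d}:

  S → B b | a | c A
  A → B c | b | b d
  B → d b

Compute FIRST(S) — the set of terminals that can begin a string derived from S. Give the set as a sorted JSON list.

Compute FIRST by fixpoint:
pass 1:
  A via A→b: +{b}
  B via B→d b: +{d}
  S via S→B b: +{d}
  S via S→a: +{a}
  S via S→c A: +{c}
  FIRST[S]={a,c,d}  FIRST[A]={b}  FIRST[B]={d}
pass 2:
  A via A→B c: +{d}
  FIRST[S]={a,c,d}  FIRST[A]={b,d}  FIRST[B]={d}
pass 3: — fixpoint
  FIRST[S]={a,c,d}  FIRST[A]={b,d}  FIRST[B]={d}

FIRST(S) = ["a", "c", "d"]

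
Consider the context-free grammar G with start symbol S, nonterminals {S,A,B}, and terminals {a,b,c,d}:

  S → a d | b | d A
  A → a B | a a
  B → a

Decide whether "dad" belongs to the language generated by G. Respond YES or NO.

CNF form of G:
  S -> T0 T1 | T1 A | b
  A -> T0 B | T0 T0
  B -> a
  T0 -> a
  T1 -> d

CYK table (by increasing span):
  T[0,0] 'd' = {T1}  orig:{}
  T[1,1] 'a' = {B,T0}  orig:{B}
  T[2,2] 'd' = {T1}  orig:{}
  T[0,1] 'da' = ∅
  T[1,2] 'ad' = {S}
  T[0,2] 'dad' = ∅

S ∉ T[0,2] ⇒ NO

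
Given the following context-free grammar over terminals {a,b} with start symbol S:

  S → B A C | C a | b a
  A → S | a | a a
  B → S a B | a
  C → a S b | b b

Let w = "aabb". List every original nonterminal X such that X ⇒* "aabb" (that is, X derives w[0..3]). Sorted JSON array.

CNF form of G:
  S -> B X5 | C T0 | T1 T0
  A -> B X2 | C T0 | T0 T0 | T1 T0 | a
  B -> S X3 | a
  C -> T0 X4 | T1 T1
  T0 -> a
  T1 -> b
  X2 -> A C
  X3 -> T0 B
  X4 -> S T1
  X5 -> A C

CYK fill — only the sub-triangle for w[0..3]:
  [0..0]={A,B,T0}  "a"  orig:{A,B}
  [1..1]={A,B,T0}  "a"  orig:{A,B}
  [2..2]={T1}  "b"  orig:{}
  [3..3]={T1}  "b"  orig:{}
  [0..1]={A,X3}  "aa"  orig:{A}
  [1..2]=∅  "ab"
  [2..3]={C}  "bb"
  [0..2]=∅  "aab"
  [1..3]={X2,X5}  "abb"  orig:{}
  [0..3]={A,S,X2,X5}  "aabb"  orig:{A,S}

Original NTs in T[0,3] deriving "aabb": ["A", "S"]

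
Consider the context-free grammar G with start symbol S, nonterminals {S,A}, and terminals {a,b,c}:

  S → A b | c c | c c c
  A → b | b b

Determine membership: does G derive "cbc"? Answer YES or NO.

CNF form of G:
  S -> A T0 | T1 T1 | T1 X2
  A -> T0 T0 | b
  T0 -> b
  T1 -> c
  X2 -> T1 T1

CYK fill:
  [0..0]={T1}  "c"  orig:{}
  [1..1]={A,T0}  "b"  orig:{A}
  [2..2]={T1}  "c"  orig:{}
  [0..1]=∅  "cb"
  [1..2]=∅  "bc"
  [0..2]=∅  "cbc"

S ∉ T[0,2] ⇒ NO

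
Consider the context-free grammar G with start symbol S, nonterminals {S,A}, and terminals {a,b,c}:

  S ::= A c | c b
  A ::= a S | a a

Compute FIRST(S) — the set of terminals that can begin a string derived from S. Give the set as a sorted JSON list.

Compute FIRST by fixpoint:
pass 1:
  A via A→a S: +{a}
  S via S→A c: +{a}
  S via S→c b: +{c}
  FIRST[S]={a,c}  FIRST[A]={a}
pass 2: (no change)
  FIRST[S]={a,c}  FIRST[A]={a}

FIRST(S) = ["a", "c"]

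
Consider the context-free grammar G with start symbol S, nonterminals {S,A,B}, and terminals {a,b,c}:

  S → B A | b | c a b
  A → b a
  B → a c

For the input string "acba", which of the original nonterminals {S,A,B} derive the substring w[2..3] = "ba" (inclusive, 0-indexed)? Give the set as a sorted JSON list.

Convert to CNF:
  S -> B A | T2 X3 | b
  A -> T0 T1
  B -> T1 T2
  T0 -> b
  T1 -> a
  T2 -> c
  X3 -> T1 T0

CYK fill — only the sub-triangle for w[2..3]:
  cell(2,2) b: {S,T0}  orig:{S}
  cell(3,3) a: {T1}  orig:{}
  cell(2,3) ba: {A}

Original NTs in T[2,3] deriving "ba": ["A"]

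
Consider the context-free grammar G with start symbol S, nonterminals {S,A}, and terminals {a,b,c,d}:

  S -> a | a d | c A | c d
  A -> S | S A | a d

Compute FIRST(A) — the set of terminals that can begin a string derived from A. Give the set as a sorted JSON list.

FIRST iteration:
pass 1:
  A via A→a d: +{a}
  S via S→a: +{a}
  S via S→c A: +{c}
  FIRST(S)={a,c}  FIRST(A)={a}
pass 2:
  A via A→S: +{c}
  FIRST(S)={a,c}  FIRST(A)={a,c}
pass 3: (no change)
  FIRST(S)={a,c}  FIRST(A)={a,c}

FIRST(A) = ["a", "c"]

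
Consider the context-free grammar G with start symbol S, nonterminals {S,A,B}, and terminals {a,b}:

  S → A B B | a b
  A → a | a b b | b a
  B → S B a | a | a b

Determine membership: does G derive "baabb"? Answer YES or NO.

Convert to CNF:
  S -> A X4 | T0 T1
  A -> T0 X2 | T1 T0 | a
  B -> S X3 | T0 T1 | a
  T0 -> a
  T1 -> b
  X2 -> T1 T1
  X3 -> B T0
  X4 -> B B

Fill CYK table bottom-up:
  T[0,0] 'b' = {T1}  orig:{}
  T[1,1] 'a' = {A,B,T0}  orig:{A,B}
  T[2,2] 'a' = {A,B,T0}  orig:{A,B}
  T[3,3] 'b' = {T1}  orig:{}
  T[4,4] 'b' = {T1}  orig:{}
  T[0,1] 'ba' = {A}
  T[1,2] 'aa' = {X3,X4}  orig:{}
  T[2,3] 'ab' = {B,S}
  T[3,4] 'bb' = {X2}  orig:{}
  T[0,2] 'baa' = ∅
  T[1,3] 'aab' = {X4}  orig:{}
  T[2,4] 'abb' = {A}
  T[0,3] 'baab' = ∅
  T[1,4] 'aabb' = ∅
  T[0,4] 'baabb' = ∅

S ∉ T[0,4] ⇒ NO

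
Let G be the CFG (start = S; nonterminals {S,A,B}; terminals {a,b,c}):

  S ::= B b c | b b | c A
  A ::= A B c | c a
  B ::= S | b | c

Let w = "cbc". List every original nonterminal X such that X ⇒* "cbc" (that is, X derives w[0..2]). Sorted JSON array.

Convert to CNF:
  S -> B X5 | T0 A | T2 T2
  A -> A X3 | T0 T1
  B -> B X4 | T0 A | T2 T2 | b | c
  T0 -> c
  T1 -> a
  T2 -> b
  X3 -> B T0
  X4 -> T2 T0
  X5 -> T2 T0

CYK table (by increasing span), restricted to cells inside w[0..2]:
  cell(0,0) c: {B,T0}  orig:{B}
  cell(1,1) b: {B,T2}  orig:{B}
  cell(2,2) c: {B,T0}  orig:{B}
  cell(0,1) cb: ∅
  cell(1,2) bc: {X3,X4,X5}  orig:{}
  cell(0,2) cbc: {B,S}

Original NTs in T[0,2] deriving "cbc": ["B", "S"]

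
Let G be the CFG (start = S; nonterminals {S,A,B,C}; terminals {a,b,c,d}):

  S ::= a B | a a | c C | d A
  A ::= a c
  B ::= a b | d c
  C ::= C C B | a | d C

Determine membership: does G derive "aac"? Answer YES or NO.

CNF form of G:
  S -> T0 B | T0 T0 | T1 C | T3 A
  A -> T0 T1
  B -> T0 T2 | T3 T1
  C -> C X4 | T3 C | a
  T0 -> a
  T1 -> c
  T2 -> b
  T3 -> d
  X4 -> C B

CYK fill:
  [0..0]={C,T0}  "a"  orig:{C}
  [1..1]={C,T0}  "a"  orig:{C}
  [2..2]={T1}  "c"  orig:{}
  [0..1]={S}  "aa"
  [1..2]={A}  "ac"
  [0..2]=∅  "aac"

S ∉ T[0,2] ⇒ NO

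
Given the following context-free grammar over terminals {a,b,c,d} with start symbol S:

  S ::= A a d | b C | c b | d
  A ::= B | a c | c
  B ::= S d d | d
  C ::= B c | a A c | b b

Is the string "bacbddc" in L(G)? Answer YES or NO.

CNF form of G:
  S -> A X7 | T2 T3 | T3 C | d
  A -> S X4 | T1 T2 | c | d
  B -> S X5 | d
  C -> B T2 | T1 X6 | T3 T3
  T0 -> d
  T1 -> a
  T2 -> c
  T3 -> b
  X4 -> T0 T0
  X5 -> T0 T0
  X6 -> A T2
  X7 -> T1 T0

CYK fill:
  [0..0]={T3}  "b"  orig:{}
  [1..1]={T1}  "a"  orig:{}
  [2..2]={A,T2}  "c"  orig:{A}
  [3..3]={T3}  "b"  orig:{}
  [4..4]={A,B,S,T0}  "d"  orig:{A,B,S}
  [5..5]={A,B,S,T0}  "d"  orig:{A,B,S}
  [6..6]={A,T2}  "c"  orig:{A}
  [0..1]=∅  "ba"
  [1..2]={A}  "ac"
  [2..3]={S}  "cb"
  [3..4]=∅  "bd"
  [4..5]={X4,X5}  "dd"  orig:{}
  [5..6]={C,X6}  "dc"  orig:{C}
  [0..2]=∅  "bac"
  [1..3]=∅  "acb"
  [2..4]=∅  "cbd"
  [3..5]=∅  "bdd"
  [4..6]=∅  "ddc"
  [0..3]=∅  "bacb"
  [1..4]=∅  "acbd"
  [2..5]={A,B}  "cbdd"
  [3..6]=∅  "bddc"
  [0..4]=∅  "bacbd"
  [1..5]=∅  "acbdd"
  [2..6]={C,X6}  "cbddc"  orig:{C}
  [0..5]=∅  "bacbdd"
  [1..6]={C}  "acbddc"
  [0..6]={S}  "bacbddc"

S ∈ T[0,6] ⇒ YES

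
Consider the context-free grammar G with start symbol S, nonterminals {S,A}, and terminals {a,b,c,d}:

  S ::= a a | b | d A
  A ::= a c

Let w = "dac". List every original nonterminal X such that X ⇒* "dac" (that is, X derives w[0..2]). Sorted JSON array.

Convert to CNF:
  S -> T0 T0 | T2 A | b
  A -> T0 T1
  T0 -> a
  T1 -> c
  T2 -> d

CYK table (by increasing span) — only the sub-triangle for w[0..2]:
  T[0,0] 'd' = {T2}  orig:{}
  T[1,1] 'a' = {T0}  orig:{}
  T[2,2] 'c' = {T1}  orig:{}
  T[0,1] 'da' = ∅
  T[1,2] 'ac' = {A}
  T[0,2] 'dac' = {S}

Original NTs in T[0,2] deriving "dac": ["S"]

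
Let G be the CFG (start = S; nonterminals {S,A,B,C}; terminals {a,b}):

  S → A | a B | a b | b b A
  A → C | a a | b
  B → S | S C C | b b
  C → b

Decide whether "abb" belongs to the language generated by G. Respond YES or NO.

CNF form of G:
  S -> T0 B | T0 T0 | T0 T1 | T1 X4 | b
  A -> T0 T0 | b
  B -> S X2 | T0 B | T0 T0 | T0 T1 | T1 T1 | T1 X3 | b
  C -> b
  T0 -> a
  T1 -> b
  X2 -> C C
  X3 -> T1 A
  X4 -> T1 A

CYK fill:
  T[0,0] 'a' = {T0}  orig:{}
  T[1,1] 'b' = {A,B,C,S,T1}  orig:{A,B,C,S}
  T[2,2] 'b' = {A,B,C,S,T1}  orig:{A,B,C,S}
  T[0,1] 'ab' = {B,S}
  T[1,2] 'bb' = {B,X2,X3,X4}  orig:{B}
  T[0,2] 'abb' = {B,S}

S ∈ T[0,2] ⇒ YES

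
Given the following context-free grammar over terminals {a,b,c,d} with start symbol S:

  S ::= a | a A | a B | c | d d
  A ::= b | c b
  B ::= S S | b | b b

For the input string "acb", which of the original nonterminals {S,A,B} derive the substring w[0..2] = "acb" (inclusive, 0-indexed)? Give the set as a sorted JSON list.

CNF form of G:
  S -> T2 A | T2 B | T3 T3 | a | c
  A -> T0 T1 | b
  B -> S S | T1 T1 | b
  T0 -> c
  T1 -> b
  T2 -> a
  T3 -> d

CYK fill — only the sub-triangle for w[0..2]:
  [0..0]={S,T2}  "a"  orig:{S}
  [1..1]={S,T0}  "c"  orig:{S}
  [2..2]={A,B,T1}  "b"  orig:{A,B}
  [0..1]={B}  "ac"
  [1..2]={A}  "cb"
  [0..2]={S}  "acb"

Original NTs in T[0,2] deriving "acb": ["S"]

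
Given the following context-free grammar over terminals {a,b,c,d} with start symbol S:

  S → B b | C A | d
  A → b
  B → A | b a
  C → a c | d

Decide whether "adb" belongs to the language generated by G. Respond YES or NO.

Convert to CNF:
  S -> B T0 | C A | d
  A -> b
  B -> T0 T1 | b
  C -> T1 T2 | d
  T0 -> b
  T1 -> a
  T2 -> c

CYK table (by increasing span):
  T[0,0] 'a' = {T1}  orig:{}
  T[1,1] 'd' = {C,S}
  T[2,2] 'b' = {A,B,T0}  orig:{A,B}
  T[0,1] 'ad' = ∅
  T[1,2] 'db' = {S}
  T[0,2] 'adb' = ∅

S ∉ T[0,2] ⇒ NO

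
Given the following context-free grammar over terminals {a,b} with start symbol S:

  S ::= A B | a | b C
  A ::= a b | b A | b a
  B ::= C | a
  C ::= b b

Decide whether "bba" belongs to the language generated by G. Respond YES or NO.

CNF form of G:
  S -> A B | T1 C | a
  A -> T0 T1 | T1 A | T1 T0
  B -> T1 T1 | a
  C -> T1 T1
  T0 -> a
  T1 -> b

CYK table (by increasing span):
  [0..0]={T1}  "b"  orig:{}
  [1..1]={T1}  "b"  orig:{}
  [2..2]={B,S,T0}  "a"  orig:{B,S}
  [0..1]={B,C}  "bb"
  [1..2]={A}  "ba"
  [0..2]={A}  "bba"

S ∉ T[0,2] ⇒ NO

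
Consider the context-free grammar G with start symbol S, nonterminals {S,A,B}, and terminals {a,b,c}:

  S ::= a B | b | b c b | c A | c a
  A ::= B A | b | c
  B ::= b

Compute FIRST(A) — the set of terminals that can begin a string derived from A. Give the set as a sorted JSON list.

FIRST iteration:
round 1:
  A via A→b: +{b}
  A via A→c: +{c}
  B via B→b: +{b}
  S via S→a B: +{a}
  S via S→b: +{b}
  S via S→c A: +{c}
  FIRST(S)={a,b,c}  FIRST(A)={b,c}  FIRST(B)={b}
round 2: (no change)
  FIRST(S)={a,b,c}  FIRST(A)={b,c}  FIRST(B)={b}

FIRST(A) = ["b", "c"]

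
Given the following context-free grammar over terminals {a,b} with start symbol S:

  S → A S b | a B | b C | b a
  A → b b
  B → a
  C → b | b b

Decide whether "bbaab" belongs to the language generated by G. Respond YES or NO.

Convert to CNF:
  S -> A X2 | T0 C | T0 T1 | T1 B
  A -> T0 T0
  B -> a
  C -> T0 T0 | b
  T0 -> b
  T1 -> a
  X2 -> S T0

Fill CYK table bottom-up:
  [0..0]={C,T0}  "b"  orig:{C}
  [1..1]={C,T0}  "b"  orig:{C}
  [2..2]={B,T1}  "a"  orig:{B}
  [3..3]={B,T1}  "a"  orig:{B}
  [4..4]={C,T0}  "b"  orig:{C}
  [0..1]={A,C,S}  "bb"
  [1..2]={S}  "ba"
  [2..3]={S}  "aa"
  [3..4]=∅  "ab"
  [0..2]=∅  "bba"
  [1..3]=∅  "baa"
  [2..4]={X2}  "aab"  orig:{}
  [0..3]=∅  "bbaa"
  [1..4]=∅  "baab"
  [0..4]={S}  "bbaab"

S ∈ T[0,4] ⇒ YES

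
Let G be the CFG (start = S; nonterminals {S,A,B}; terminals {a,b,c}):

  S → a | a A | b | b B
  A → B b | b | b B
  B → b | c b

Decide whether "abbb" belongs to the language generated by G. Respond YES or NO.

Convert to CNF:
  S -> T0 B | T2 A | a | b
  A -> B T0 | T0 B | b
  B -> T1 T0 | b
  T0 -> b
  T1 -> c
  T2 -> a

CYK table (by increasing span):
  [0..0]={S,T2}  "a"  orig:{S}
  [1..1]={A,B,S,T0}  "b"  orig:{A,B,S}
  [2..2]={A,B,S,T0}  "b"  orig:{A,B,S}
  [3..3]={A,B,S,T0}  "b"  orig:{A,B,S}
  [0..1]={S}  "ab"
  [1..2]={A,S}  "bb"
  [2..3]={A,S}  "bb"
  [0..2]={S}  "abb"
  [1..3]=∅  "bbb"
  [0..3]=∅  "abbb"

S ∉ T[0,3] ⇒ NO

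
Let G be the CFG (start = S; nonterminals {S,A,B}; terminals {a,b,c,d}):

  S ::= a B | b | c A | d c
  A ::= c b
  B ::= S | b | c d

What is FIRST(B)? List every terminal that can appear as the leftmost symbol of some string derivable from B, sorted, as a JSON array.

Compute FIRST by fixpoint:
[1]
  A via A→c b: +{c}
  B via B→b: +{b}
  B via B→c d: +{c}
  S via S→a B: +{a}
  S via S→b: +{b}
  S via S→c A: +{c}
  S via S→d c: +{d}
  S: {a,b,c,d}  A: {c}  B: {b,c}
[2]
  B via B→S: +{a,d}
  S: {a,b,c,d}  A: {c}  B: {a,b,c,d}
[3] — fixpoint
  S: {a,b,c,d}  A: {c}  B: {a,b,c,d}

FIRST(B) = ["a", "b", "c", "d"]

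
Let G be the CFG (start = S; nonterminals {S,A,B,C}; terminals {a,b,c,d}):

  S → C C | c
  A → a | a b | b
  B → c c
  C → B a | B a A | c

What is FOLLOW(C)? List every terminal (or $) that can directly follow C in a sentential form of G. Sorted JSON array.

FIRST iteration:
pass 1:
  A via A→a: +{a}
  A via A→b: +{b}
  B via B→c c: +{c}
  C via C→B a: +{c}
  S via S→C C: +{c}
  FIRST(S)={c}  FIRST(A)={a,b}  FIRST(B)={c}  FIRST(C)={c}
pass 2: (stable)
  FIRST(S)={c}  FIRST(A)={a,b}  FIRST(B)={c}  FIRST(C)={c}

Compute FOLLOW by fixpoint:
seed FOLLOW(S) with $
pass 1:
  C→B a: FOLLOW(B) ⊇ FIRST(a) = {a}; new: +{a}
  S→C C: FOLLOW(C) ⊇ FIRST(C) = {c}; new: +{c}
  S→C C: FOLLOW(C) ⊇ FOLLOW(S) ⊇ {$}; new: +{$}
  S: {$}  A: {}  B: {a}  C: {$,c}
pass 2:
  C→B a A: FOLLOW(A) ⊇ FOLLOW(C) ⊇ {$,c}; new: +{$,c}
  S: {$}  A: {$,c}  B: {a}  C: {$,c}
pass 3: done
  S: {$}  A: {$,c}  B: {a}  C: {$,c}

FOLLOW(C) = ["$", "c"]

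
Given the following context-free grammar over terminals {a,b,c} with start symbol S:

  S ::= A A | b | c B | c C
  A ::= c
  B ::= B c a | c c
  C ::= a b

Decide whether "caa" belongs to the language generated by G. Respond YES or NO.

Convert to CNF:
  S -> A A | T0 B | T0 C | b
  A -> c
  B -> B X3 | T0 T0
  C -> T1 T2
  T0 -> c
  T1 -> a
  T2 -> b
  X3 -> T0 T1

Fill CYK table bottom-up:
  T[0,0] 'c' = {A,T0}  orig:{A}
  T[1,1] 'a' = {T1}  orig:{}
  T[2,2] 'a' = {T1}  orig:{}
  T[0,1] 'ca' = {X3}  orig:{}
  T[1,2] 'aa' = ∅
  T[0,2] 'caa' = ∅

S ∉ T[0,2] ⇒ NO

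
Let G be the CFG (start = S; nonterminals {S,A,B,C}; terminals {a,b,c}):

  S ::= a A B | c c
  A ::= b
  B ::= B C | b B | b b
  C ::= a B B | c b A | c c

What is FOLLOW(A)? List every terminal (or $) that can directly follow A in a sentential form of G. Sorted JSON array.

FIRST iteration:
round 1:
  A via A→b: +{b}
  B via B→b B: +{b}
  C via C→a B B: +{a}
  C via C→c b A: +{c}
  S via S→a A B: +{a}
  S via S→c c: +{c}
  FIRST[S]={a,c}  FIRST[A]={b}  FIRST[B]={b}  FIRST[C]={a,c}
round 2: (stable)
  FIRST[S]={a,c}  FIRST[A]={b}  FIRST[B]={b}  FIRST[C]={a,c}

Compute FOLLOW by fixpoint:
FOLLOW(S) := {$}
pass 1:
  B→B C: FOLLOW(B) ⊇ FIRST(C) = {a,c}; new: +{a,c}
  B→B C: FOLLOW(C) ⊇ FOLLOW(B) ⊇ {a,c}; new: +{a,c}
  C→a B B: FOLLOW(B) ⊇ FIRST(B) = {b}; new: +{b}
  C→c b A: FOLLOW(A) ⊇ FOLLOW(C) ⊇ {a,c}; new: +{a,c}
  S→a A B: FOLLOW(A) ⊇ FIRST(B) = {b}; new: +{b}
  S→a A B: FOLLOW(B) ⊇ FOLLOW(S) ⊇ {$}; new: +{$}
  S: {$}  A: {a,b,c}  B: {$,a,b,c}  C: {a,c}
pass 2:
  B→B C: FOLLOW(C) ⊇ FOLLOW(B) ⊇ {$,a,b,c}; new: +{$,b}
  C→c b A: FOLLOW(A) ⊇ FOLLOW(C) ⊇ {$,a,b,c}; new: +{$}
  S: {$}  A: {$,a,b,c}  B: {$,a,b,c}  C: {$,a,b,c}
pass 3: (no change)
  S: {$}  A: {$,a,b,c}  B: {$,a,b,c}  C: {$,a,b,c}

FOLLOW(A) = ["$", "a", "b", "c"]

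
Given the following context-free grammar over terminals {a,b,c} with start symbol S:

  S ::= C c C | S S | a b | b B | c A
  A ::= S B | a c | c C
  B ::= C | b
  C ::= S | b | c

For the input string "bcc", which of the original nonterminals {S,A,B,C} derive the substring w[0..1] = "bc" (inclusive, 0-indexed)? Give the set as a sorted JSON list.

CNF form of G:
  S -> C X5 | S S | T0 T2 | T1 A | T2 B
  A -> S B | T0 T1 | T1 C
  B -> C X3 | S S | T0 T2 | T1 A | T2 B | b | c
  C -> C X4 | S S | T0 T2 | T1 A | T2 B | b | c
  T0 -> a
  T1 -> c
  T2 -> b
  X3 -> T1 C
  X4 -> T1 C
  X5 -> T1 C

CYK table (by increasing span) — only the sub-triangle for w[0..1]:
  [0..0]={B,C,T2}  "b"  orig:{B,C}
  [1..1]={B,C,T1}  "c"  orig:{B,C}
  [0..1]={B,C,S}  "bc"

Original NTs in T[0,1] deriving "bc": ["B", "C", "S"]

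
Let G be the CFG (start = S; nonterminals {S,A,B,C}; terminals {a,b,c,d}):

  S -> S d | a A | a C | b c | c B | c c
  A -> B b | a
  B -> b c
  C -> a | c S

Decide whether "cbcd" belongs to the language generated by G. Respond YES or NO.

Convert to CNF:
  S -> S T2 | T0 T1 | T1 B | T1 T1 | T3 A | T3 C
  A -> B T0 | a
  B -> T0 T1
  C -> T1 S | a
  T0 -> b
  T1 -> c
  T2 -> d
  T3 -> a

Fill CYK table bottom-up:
  [0..0]={T1}  "c"  orig:{}
  [1..1]={T0}  "b"  orig:{}
  [2..2]={T1}  "c"  orig:{}
  [3..3]={T2}  "d"  orig:{}
  [0..1]=∅  "cb"
  [1..2]={B,S}  "bc"
  [2..3]=∅  "cd"
  [0..2]={C,S}  "cbc"
  [1..3]={S}  "bcd"
  [0..3]={C,S}  "cbcd"

S ∈ T[0,3] ⇒ YES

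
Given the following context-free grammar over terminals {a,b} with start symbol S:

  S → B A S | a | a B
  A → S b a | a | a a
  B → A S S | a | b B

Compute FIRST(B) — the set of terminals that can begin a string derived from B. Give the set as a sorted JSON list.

FIRST sets, iterate to fixpoint:
[1]
  A via A→a: +{a}
  B via B→A S S: +{a}
  B via B→b B: +{b}
  S via S→B A S: +{a,b}
  FIRST[S]={a,b}  FIRST[A]={a}  FIRST[B]={a,b}
[2]
  A via A→S b a: +{b}
  FIRST[S]={a,b}  FIRST[A]={a,b}  FIRST[B]={a,b}
[3] done
  FIRST[S]={a,b}  FIRST[A]={a,b}  FIRST[B]={a,b}

FIRST(B) = ["a", "b"]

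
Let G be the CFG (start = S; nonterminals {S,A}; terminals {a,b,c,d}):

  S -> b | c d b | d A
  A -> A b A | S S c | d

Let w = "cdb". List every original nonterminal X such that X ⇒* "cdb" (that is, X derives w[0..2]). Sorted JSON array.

Convert to CNF:
  S -> T1 X5 | T2 A | b
  A -> A X3 | S X4 | d
  T0 -> b
  T1 -> c
  T2 -> d
  X3 -> T0 A
  X4 -> S T1
  X5 -> T2 T0

CYK fill, restricted to cells inside w[0..2]:
  [0..0]={T1}  "c"  orig:{}
  [1..1]={A,T2}  "d"  orig:{A}
  [2..2]={S,T0}  "b"  orig:{S}
  [0..1]=∅  "cd"
  [1..2]={X5}  "db"  orig:{}
  [0..2]={S}  "cdb"

Original NTs in T[0,2] deriving "cdb": ["S"]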